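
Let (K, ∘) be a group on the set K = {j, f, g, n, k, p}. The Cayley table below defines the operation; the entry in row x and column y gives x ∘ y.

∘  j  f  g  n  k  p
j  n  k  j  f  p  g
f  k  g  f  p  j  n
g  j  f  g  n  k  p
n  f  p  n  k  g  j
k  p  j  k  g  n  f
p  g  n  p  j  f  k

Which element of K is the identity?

The identity e satisfies e ∘ x = x for all x, so its row in the table reproduces the column headers.
Row g reads: j, f, g, n, k, p — exactly the header order. So g is the identity.

g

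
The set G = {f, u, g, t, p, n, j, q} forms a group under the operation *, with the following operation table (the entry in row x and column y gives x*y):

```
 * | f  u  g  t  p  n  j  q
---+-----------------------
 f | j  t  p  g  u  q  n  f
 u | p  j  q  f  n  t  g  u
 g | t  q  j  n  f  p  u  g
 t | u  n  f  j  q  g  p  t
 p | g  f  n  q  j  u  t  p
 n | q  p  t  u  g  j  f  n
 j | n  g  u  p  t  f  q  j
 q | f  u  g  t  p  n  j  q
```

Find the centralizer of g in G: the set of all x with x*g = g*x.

{g, j, q, u}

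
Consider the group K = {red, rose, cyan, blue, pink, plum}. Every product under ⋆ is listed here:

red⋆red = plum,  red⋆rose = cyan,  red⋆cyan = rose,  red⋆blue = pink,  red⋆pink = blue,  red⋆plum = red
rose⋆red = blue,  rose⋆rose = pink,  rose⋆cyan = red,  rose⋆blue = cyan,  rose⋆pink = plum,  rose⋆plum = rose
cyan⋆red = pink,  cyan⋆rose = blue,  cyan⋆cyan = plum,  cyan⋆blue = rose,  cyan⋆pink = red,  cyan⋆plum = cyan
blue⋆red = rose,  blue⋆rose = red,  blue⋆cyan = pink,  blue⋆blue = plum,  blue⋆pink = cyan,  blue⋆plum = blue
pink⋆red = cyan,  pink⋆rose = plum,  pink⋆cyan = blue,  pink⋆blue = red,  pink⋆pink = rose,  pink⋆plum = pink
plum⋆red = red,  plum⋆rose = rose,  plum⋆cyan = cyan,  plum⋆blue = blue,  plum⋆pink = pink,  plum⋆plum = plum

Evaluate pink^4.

pink^1 = pink
pink^2 = pink ⋆ pink = rose
pink^3 = rose ⋆ pink = plum
pink^4 = plum ⋆ pink = pink

pink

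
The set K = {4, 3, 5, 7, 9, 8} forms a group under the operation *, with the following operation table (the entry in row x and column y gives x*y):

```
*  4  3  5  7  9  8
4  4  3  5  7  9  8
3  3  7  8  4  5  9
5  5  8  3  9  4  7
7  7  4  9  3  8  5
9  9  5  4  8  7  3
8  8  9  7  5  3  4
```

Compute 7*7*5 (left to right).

8

7*7 = 3
3*5 = 8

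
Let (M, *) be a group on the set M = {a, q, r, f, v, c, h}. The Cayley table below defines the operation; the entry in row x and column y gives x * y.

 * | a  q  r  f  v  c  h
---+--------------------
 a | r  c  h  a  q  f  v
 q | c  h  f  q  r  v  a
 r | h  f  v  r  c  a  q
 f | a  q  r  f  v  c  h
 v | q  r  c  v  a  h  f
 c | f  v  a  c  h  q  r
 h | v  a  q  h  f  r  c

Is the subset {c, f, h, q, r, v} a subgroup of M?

No

r * c = a, which is not in {c, f, h, q, r, v}.
The subset is not closed under *, so it is not a subgroup.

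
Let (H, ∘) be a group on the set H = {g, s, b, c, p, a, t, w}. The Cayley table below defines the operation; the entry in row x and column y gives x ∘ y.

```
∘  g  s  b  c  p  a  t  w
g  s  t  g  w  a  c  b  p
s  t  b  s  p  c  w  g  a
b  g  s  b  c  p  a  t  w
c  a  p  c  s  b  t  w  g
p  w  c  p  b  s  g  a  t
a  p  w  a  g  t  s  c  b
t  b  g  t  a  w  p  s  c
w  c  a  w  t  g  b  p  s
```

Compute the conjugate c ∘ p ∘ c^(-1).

p

The identity is b. In row c, the entry b sits in column p, so c^(-1) = p.
c ∘ p = b
b ∘ p = p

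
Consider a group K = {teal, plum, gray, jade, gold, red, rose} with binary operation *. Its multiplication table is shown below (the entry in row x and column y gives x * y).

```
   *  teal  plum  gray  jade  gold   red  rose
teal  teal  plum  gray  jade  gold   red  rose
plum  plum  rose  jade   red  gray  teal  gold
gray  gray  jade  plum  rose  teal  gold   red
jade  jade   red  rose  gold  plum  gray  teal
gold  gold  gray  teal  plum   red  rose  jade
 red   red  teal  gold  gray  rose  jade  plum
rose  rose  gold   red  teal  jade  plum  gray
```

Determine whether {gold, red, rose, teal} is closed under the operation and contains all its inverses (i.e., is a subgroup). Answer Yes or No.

red * red = jade, which is not in {gold, red, rose, teal}.
The subset is not closed under *, so it is not a subgroup.

No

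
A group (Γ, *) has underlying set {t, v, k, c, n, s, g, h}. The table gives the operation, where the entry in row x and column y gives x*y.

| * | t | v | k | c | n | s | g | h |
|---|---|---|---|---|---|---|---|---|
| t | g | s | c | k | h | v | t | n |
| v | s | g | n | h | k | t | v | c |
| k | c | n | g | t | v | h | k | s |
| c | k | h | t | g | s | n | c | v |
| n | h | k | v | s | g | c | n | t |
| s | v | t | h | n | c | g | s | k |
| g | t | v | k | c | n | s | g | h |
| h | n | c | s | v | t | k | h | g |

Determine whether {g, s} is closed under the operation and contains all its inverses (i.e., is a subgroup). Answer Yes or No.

Yes

{g, s} contains the identity g.
Checking products: every product of two elements of {g, s} (read from the table) lies in {g, s}, so the set is closed.
In a finite group, a nonempty closed subset is a subgroup. So {g, s} ≤ Γ.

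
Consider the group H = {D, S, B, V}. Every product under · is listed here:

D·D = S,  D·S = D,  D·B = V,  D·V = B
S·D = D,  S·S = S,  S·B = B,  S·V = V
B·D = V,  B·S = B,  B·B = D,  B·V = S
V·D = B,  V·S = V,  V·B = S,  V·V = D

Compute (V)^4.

S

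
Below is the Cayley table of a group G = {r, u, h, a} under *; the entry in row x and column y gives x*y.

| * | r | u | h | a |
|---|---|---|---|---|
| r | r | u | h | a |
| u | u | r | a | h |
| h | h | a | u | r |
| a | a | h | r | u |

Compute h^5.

h

h^1 = h
h^2 = h*h = u
h^3 = u*h = a
h^4 = a*h = r
h^5 = r*h = h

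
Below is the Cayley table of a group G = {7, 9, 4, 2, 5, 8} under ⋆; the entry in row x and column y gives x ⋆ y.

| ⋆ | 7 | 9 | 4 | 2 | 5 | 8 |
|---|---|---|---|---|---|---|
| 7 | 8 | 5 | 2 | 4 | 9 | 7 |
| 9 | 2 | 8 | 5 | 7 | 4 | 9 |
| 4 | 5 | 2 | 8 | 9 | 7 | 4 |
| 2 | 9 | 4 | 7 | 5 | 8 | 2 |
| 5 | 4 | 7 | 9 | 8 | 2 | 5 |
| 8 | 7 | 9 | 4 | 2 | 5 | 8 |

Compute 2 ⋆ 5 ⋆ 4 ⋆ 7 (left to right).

5

2 ⋆ 5 = 8
8 ⋆ 4 = 4
4 ⋆ 7 = 5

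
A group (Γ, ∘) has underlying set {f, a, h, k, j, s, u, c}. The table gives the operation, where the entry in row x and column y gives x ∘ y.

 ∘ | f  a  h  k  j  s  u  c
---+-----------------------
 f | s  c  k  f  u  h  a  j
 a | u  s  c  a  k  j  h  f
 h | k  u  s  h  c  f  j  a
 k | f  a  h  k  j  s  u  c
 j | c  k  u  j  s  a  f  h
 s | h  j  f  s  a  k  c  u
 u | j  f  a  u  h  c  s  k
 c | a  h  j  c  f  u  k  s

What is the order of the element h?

The identity element is k (its row matches the header).
h^1 = h
h^2 = h ∘ h = s
h^3 = s ∘ h = f
h^4 = f ∘ h = k
The first power of h equal to the identity is h^4, so ord(h) = 4.

4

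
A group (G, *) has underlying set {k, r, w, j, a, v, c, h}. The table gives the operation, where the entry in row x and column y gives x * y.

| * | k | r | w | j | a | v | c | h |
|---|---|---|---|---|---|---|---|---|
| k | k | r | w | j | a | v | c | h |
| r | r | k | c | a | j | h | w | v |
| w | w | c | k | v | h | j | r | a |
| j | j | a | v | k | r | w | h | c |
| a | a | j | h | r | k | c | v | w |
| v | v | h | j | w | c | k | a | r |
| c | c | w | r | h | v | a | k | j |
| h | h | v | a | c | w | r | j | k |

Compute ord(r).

2

The identity element is k (its row matches the header).
r^1 = r
r^2 = r * r = k
The first power of r equal to the identity is r^2, so ord(r) = 2.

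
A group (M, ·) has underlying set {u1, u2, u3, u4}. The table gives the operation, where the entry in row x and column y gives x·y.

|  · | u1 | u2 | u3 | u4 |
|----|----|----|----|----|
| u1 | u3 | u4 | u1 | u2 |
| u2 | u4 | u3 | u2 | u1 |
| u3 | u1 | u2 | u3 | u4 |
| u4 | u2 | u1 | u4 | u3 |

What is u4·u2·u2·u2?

u4·u2 = u1
u1·u2 = u4
u4·u2 = u1
(Structurally, M here is isomorphic to the Klein four-group V_4.)

u1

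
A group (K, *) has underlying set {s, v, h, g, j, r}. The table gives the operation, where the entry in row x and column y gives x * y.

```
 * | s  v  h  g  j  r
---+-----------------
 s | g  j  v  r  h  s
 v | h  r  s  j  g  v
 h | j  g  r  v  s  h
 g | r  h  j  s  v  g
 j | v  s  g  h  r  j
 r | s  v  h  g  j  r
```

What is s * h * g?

s * h = v
v * g = j

j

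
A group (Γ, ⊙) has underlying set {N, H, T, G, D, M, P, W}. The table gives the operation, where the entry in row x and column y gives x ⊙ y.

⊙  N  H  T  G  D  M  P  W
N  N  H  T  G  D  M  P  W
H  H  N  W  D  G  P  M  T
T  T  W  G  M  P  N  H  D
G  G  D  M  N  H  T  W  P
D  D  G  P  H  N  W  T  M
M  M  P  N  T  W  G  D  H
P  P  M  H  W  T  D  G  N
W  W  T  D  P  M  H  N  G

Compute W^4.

N

W^1 = W
W^2 = W ⊙ W = G
W^3 = G ⊙ W = P
W^4 = P ⊙ W = N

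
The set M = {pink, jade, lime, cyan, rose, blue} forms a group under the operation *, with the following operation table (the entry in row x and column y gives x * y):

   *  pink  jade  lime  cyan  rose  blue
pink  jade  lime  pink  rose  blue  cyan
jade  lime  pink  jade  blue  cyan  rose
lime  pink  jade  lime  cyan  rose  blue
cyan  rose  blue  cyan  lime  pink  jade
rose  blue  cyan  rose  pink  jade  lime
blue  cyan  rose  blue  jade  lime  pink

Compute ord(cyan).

2

The identity element is lime (its row matches the header).
cyan^1 = cyan
cyan^2 = cyan * cyan = lime
The first power of cyan equal to the identity is cyan^2, so ord(cyan) = 2.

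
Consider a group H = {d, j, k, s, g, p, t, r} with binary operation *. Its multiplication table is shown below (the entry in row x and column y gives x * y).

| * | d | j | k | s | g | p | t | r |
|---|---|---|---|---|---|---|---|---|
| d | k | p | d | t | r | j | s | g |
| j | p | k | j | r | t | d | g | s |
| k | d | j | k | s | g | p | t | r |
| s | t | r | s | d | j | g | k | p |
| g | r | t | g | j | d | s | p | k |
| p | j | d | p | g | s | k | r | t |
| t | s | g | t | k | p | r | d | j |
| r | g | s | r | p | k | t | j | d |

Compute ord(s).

The identity element is k (its row matches the header).
s^1 = s
s^2 = s * s = d
s^3 = d * s = t
s^4 = t * s = k
The first power of s equal to the identity is s^4, so ord(s) = 4.

4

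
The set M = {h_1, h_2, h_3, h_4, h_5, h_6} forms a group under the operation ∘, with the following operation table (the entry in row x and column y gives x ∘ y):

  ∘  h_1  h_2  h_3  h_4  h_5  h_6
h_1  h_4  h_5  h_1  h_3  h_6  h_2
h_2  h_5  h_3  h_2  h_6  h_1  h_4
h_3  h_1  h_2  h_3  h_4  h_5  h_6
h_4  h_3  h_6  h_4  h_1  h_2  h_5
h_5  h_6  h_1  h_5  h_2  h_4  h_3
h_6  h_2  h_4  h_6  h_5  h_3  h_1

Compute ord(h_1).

The identity element is h_3 (its row matches the header).
h_1^1 = h_1
h_1^2 = h_1 ∘ h_1 = h_4
h_1^3 = h_4 ∘ h_1 = h_3
The first power of h_1 equal to the identity is h_1^3, so ord(h_1) = 3.
(Structurally, M here is isomorphic to the cyclic group Z_6.)

3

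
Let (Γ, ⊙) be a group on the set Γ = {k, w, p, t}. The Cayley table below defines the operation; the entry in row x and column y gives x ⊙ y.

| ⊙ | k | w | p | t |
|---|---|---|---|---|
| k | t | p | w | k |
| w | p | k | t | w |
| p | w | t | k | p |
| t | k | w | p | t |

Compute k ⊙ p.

Read row k, column p: k ⊙ p = w.
(Structurally, Γ here is isomorphic to the cyclic group Z_4.)

w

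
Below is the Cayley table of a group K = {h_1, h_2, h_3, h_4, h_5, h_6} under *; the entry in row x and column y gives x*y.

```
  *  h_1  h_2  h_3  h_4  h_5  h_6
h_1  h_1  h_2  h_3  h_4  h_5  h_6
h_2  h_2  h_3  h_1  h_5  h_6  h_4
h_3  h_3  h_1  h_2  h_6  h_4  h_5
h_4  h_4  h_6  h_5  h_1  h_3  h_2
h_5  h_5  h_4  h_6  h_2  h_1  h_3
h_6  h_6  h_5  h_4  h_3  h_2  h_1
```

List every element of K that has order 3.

{h_2, h_3}

Identity is h_1. Compute the order of each non-identity element by repeated multiplication:
  h_2: h_2 → h_3 → h_1  (order 3)
  h_3: h_3 → h_2 → h_1  (order 3)
  h_4: h_4 → h_1  (order 2)
  h_5: h_5 → h_1  (order 2)
  h_6: h_6 → h_1  (order 2)
Elements of order 3: {h_2, h_3}.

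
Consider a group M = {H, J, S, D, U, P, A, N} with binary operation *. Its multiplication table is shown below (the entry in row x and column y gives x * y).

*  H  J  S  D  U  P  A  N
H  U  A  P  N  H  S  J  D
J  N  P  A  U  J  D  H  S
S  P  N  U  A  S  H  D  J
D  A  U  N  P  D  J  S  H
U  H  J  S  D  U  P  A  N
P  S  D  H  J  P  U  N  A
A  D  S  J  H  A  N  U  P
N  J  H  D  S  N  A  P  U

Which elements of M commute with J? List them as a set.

Compare row J with column J entry by entry.
P * J = D = J * P, so P commutes with J.
H * J = A but J * H = N, so H does not.
Collecting the elements that commute with J: C(J) = {D, J, P, U}.
(Structurally, M here is isomorphic to the dihedral group D_4.)

{D, J, P, U}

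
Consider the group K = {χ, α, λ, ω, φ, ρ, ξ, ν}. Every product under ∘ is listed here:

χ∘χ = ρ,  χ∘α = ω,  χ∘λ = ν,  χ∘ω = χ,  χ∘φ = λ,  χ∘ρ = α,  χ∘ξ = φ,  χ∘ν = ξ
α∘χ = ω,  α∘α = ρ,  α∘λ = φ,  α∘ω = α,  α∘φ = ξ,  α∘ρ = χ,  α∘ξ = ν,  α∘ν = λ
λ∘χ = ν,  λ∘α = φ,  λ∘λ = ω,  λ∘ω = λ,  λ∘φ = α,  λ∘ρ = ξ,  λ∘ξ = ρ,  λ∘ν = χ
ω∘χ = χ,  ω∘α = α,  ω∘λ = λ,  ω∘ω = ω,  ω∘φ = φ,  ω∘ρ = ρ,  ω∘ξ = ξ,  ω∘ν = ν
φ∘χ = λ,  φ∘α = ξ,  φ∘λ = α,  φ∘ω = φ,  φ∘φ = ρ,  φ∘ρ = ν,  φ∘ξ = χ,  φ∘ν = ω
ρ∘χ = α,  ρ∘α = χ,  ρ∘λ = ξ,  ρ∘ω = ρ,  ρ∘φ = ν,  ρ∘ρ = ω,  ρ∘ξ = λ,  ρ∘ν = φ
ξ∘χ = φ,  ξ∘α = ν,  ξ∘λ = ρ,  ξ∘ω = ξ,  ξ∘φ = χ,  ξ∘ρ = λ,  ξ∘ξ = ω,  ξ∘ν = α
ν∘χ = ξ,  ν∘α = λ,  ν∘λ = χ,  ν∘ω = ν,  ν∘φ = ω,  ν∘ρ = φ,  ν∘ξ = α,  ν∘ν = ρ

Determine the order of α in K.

The identity element is ω (its row matches the header).
α^1 = α
α^2 = α ∘ α = ρ
α^3 = ρ ∘ α = χ
α^4 = χ ∘ α = ω
The first power of α equal to the identity is α^4, so ord(α) = 4.

4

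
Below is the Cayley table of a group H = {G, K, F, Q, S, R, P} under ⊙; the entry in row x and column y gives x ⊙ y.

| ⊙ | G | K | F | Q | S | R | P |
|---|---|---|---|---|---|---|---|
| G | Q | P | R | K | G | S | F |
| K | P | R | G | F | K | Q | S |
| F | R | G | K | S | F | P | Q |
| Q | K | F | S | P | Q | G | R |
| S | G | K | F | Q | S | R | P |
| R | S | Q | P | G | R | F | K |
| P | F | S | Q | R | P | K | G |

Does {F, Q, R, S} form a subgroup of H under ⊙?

F ⊙ F = K, which is not in {F, Q, R, S}.
The subset is not closed under ⊙, so it is not a subgroup.
(Structurally, H here is isomorphic to the cyclic group Z_7.)

No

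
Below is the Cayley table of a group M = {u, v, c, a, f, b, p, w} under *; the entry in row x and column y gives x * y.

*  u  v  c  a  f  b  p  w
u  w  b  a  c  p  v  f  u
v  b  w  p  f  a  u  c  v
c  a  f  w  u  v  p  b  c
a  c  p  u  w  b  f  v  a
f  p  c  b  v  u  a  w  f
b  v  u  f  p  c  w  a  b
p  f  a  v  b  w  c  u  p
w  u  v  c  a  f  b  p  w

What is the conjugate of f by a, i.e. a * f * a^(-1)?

The identity is w. In row a, the entry w sits in column a, so a^(-1) = a.
a * f = b
b * a = p

p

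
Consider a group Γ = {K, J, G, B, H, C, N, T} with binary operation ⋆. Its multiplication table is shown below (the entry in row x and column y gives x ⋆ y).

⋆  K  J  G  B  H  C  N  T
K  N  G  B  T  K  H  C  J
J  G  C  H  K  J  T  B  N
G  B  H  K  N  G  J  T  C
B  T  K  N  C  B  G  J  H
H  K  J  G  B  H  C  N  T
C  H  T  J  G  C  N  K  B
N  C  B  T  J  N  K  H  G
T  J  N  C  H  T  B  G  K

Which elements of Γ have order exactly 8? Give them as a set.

Identity is H. Compute the order of each non-identity element by repeated multiplication:
  K: K → N → C → H  (order 4)
  J: J → C → T → N → B → K → G → H  (order 8)
  G: G → K → B → N → T → C → J → H  (order 8)
  B: B → C → G → N → J → K → T → H  (order 8)
  C: C → N → K → H  (order 4)
  N: N → H  (order 2)
  T: T → K → J → N → G → C → B → H  (order 8)
Elements of order 8: {B, G, J, T}.
(Structurally, Γ here is isomorphic to the cyclic group Z_8.)

{B, G, J, T}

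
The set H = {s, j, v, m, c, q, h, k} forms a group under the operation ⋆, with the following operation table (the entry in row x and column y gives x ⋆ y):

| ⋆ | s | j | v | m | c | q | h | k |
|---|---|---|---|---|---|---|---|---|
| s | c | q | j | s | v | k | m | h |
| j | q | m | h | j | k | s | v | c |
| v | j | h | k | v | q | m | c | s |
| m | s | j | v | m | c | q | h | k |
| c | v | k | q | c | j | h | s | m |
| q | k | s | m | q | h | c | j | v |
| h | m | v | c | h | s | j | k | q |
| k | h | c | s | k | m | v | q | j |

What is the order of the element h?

8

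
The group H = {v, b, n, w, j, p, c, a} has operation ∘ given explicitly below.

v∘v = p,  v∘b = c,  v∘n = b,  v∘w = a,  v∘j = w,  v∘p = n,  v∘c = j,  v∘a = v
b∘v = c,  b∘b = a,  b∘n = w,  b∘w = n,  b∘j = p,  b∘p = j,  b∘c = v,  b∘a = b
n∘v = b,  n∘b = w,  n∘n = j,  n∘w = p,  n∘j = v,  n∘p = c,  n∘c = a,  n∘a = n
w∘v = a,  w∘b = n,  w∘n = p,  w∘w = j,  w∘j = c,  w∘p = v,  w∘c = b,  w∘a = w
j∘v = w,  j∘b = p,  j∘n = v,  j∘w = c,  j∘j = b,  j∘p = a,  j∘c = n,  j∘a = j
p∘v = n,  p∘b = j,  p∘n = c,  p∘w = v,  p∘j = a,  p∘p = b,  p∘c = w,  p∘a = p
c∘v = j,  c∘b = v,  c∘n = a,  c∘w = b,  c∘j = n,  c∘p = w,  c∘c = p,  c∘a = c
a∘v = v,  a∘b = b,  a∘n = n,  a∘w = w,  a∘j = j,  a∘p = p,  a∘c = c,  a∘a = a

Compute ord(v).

The identity element is a (its row matches the header).
v^1 = v
v^2 = v ∘ v = p
v^3 = p ∘ v = n
v^4 = n ∘ v = b
v^5 = b ∘ v = c
v^6 = c ∘ v = j
v^7 = j ∘ v = w
v^8 = w ∘ v = a
The first power of v equal to the identity is v^8, so ord(v) = 8.
(Structurally, H here is isomorphic to the cyclic group Z_8.)

8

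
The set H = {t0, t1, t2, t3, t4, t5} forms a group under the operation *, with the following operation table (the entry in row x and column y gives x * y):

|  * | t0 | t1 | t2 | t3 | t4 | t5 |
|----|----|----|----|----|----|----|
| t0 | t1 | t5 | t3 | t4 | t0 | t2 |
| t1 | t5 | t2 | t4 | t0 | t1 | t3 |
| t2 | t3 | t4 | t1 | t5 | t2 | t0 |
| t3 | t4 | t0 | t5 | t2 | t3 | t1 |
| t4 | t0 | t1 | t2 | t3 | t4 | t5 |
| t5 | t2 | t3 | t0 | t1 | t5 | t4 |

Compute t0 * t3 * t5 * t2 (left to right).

t0 * t3 = t4
t4 * t5 = t5
t5 * t2 = t0

t0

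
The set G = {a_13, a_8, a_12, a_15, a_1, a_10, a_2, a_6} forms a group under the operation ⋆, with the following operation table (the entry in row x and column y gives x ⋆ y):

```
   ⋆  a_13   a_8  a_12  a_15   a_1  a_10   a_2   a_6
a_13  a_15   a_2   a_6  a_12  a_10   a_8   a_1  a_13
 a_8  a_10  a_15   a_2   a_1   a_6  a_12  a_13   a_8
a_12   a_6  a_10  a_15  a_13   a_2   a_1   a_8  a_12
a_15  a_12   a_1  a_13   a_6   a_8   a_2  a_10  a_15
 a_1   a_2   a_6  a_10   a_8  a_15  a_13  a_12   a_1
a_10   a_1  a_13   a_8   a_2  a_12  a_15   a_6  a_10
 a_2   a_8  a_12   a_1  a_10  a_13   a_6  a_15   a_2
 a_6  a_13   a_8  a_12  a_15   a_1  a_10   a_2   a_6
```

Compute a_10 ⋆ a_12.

Read row a_10, column a_12: a_10 ⋆ a_12 = a_8.

a_8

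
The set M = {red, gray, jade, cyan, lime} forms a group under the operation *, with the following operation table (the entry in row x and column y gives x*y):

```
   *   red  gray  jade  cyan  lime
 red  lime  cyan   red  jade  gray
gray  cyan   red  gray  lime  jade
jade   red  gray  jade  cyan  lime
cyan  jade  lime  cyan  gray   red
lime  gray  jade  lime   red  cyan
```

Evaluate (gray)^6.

gray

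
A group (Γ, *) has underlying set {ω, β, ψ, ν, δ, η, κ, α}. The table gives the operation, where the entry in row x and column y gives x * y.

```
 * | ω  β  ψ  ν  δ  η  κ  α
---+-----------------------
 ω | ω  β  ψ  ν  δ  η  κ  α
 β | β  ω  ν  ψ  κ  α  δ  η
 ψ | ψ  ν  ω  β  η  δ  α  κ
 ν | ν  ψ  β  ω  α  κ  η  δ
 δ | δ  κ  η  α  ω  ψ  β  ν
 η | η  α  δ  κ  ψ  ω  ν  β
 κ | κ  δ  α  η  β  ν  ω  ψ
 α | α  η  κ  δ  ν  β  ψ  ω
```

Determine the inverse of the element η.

First locate the identity: row ω matches the header, so ω is the identity.
Scan row η for ω: η * η = ω. Hence η^(-1) = η.

η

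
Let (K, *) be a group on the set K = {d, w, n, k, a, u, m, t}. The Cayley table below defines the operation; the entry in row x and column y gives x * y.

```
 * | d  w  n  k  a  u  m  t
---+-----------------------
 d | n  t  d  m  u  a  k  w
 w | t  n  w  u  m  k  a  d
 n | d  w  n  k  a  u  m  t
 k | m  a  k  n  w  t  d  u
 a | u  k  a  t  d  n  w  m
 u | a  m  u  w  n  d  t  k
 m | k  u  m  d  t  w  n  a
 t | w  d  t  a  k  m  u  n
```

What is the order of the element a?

The identity element is n (its row matches the header).
a^1 = a
a^2 = a * a = d
a^3 = d * a = u
a^4 = u * a = n
The first power of a equal to the identity is a^4, so ord(a) = 4.

4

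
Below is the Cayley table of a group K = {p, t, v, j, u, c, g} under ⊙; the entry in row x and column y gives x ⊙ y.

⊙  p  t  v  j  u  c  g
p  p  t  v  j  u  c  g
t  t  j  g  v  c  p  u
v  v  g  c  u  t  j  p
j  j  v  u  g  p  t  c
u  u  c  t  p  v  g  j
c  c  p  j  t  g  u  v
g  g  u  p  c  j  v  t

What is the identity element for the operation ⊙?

p

The identity e satisfies e ⊙ x = x for all x, so its row in the table reproduces the column headers.
Row p reads: p, t, v, j, u, c, g — exactly the header order. So p is the identity.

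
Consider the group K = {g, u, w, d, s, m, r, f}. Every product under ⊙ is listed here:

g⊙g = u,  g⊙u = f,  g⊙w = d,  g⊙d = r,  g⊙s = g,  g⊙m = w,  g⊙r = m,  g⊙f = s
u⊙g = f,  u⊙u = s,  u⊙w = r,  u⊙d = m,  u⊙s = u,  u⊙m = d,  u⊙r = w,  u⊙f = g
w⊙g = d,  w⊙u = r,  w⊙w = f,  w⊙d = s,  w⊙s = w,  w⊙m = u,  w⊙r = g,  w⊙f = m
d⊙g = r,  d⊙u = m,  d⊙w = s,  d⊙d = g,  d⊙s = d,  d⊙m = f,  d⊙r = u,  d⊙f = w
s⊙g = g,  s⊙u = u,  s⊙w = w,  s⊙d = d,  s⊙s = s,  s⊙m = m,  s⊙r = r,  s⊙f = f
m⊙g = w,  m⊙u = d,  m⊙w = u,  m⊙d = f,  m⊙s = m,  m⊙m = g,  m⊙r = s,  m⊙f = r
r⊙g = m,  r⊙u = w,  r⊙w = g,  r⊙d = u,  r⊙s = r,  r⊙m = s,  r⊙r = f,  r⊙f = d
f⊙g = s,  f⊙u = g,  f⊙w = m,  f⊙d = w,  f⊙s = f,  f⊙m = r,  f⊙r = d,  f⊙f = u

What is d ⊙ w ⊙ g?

d ⊙ w = s
s ⊙ g = g

g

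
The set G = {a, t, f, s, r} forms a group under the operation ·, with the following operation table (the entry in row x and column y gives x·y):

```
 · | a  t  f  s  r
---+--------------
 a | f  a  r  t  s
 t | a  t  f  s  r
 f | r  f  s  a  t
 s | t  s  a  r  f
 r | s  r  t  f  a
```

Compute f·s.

Read row f, column s: f·s = a.
(Structurally, G here is isomorphic to the cyclic group Z_5.)

a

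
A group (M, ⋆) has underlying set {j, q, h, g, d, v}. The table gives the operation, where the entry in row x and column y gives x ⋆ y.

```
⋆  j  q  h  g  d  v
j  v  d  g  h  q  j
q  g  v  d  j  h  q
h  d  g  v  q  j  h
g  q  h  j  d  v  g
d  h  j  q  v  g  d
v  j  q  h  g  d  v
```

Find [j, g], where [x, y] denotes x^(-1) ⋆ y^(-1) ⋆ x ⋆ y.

d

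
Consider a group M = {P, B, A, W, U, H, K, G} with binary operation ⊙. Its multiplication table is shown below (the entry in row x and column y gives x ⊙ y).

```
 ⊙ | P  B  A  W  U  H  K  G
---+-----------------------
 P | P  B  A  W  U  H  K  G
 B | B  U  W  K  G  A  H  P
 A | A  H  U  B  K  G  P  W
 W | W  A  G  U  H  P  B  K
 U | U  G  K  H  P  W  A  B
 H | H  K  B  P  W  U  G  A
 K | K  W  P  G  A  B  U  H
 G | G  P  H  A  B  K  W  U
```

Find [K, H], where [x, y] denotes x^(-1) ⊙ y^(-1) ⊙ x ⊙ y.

U

Identity is P; from the table K^(-1) = A and H^(-1) = W.
A ⊙ W = B
B ⊙ K = H
H ⊙ H = U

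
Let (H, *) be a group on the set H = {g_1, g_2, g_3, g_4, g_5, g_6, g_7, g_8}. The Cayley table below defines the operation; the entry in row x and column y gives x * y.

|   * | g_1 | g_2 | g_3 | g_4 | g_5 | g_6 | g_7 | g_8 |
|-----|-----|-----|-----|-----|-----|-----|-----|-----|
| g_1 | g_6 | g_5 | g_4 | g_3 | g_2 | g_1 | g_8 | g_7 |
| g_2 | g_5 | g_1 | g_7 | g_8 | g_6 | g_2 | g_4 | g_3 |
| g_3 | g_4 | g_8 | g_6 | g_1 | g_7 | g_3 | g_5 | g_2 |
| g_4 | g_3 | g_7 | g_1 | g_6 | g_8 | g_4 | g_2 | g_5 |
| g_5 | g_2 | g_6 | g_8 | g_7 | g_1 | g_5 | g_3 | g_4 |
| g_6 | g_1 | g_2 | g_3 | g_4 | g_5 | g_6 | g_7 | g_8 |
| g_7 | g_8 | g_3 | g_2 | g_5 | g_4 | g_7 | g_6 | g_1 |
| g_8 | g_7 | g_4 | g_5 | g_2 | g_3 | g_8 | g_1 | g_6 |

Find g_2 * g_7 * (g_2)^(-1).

The identity is g_6. In row g_2, the entry g_6 sits in column g_5, so g_2^(-1) = g_5.
g_2 * g_7 = g_4
g_4 * g_5 = g_8

g_8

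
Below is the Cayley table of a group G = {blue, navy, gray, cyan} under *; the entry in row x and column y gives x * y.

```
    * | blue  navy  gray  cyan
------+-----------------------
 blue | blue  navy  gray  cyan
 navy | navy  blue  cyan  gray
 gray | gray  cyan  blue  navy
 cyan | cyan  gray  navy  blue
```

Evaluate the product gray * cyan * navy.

blue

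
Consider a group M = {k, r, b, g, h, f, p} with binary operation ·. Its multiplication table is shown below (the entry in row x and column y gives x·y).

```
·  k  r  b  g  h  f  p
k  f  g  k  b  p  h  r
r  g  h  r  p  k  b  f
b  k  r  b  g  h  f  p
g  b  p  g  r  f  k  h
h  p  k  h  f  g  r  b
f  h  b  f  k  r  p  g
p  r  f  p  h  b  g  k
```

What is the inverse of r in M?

First locate the identity: row b matches the header, so b is the identity.
Scan row r for b: r·f = b. Hence r^(-1) = f.
(Structurally, M here is isomorphic to the cyclic group Z_7.)

f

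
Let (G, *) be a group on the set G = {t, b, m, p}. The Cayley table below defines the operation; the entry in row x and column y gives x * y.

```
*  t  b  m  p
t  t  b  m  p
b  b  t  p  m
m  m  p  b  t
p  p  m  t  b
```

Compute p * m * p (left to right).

p * m = t
t * p = p

p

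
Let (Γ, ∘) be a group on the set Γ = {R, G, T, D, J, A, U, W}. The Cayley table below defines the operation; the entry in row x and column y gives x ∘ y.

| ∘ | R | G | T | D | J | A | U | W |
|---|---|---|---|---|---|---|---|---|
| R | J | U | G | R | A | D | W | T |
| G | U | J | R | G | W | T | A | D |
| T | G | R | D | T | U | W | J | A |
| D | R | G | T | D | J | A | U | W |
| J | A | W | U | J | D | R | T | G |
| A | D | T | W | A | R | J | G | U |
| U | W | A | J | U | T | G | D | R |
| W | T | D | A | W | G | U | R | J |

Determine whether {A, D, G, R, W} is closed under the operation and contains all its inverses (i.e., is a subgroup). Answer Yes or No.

R ∘ R = J, which is not in {A, D, G, R, W}.
The subset is not closed under ∘, so it is not a subgroup.

No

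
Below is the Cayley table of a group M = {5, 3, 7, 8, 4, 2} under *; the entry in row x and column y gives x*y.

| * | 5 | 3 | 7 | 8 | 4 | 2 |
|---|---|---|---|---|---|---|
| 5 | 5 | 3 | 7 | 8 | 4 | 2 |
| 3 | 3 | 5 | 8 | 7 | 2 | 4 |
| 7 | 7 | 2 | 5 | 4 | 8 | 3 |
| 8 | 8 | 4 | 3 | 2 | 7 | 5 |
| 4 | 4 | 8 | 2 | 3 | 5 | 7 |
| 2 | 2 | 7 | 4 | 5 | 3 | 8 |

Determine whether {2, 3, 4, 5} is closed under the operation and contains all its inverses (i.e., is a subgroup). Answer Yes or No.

2*2 = 8, which is not in {2, 3, 4, 5}.
The subset is not closed under *, so it is not a subgroup.

No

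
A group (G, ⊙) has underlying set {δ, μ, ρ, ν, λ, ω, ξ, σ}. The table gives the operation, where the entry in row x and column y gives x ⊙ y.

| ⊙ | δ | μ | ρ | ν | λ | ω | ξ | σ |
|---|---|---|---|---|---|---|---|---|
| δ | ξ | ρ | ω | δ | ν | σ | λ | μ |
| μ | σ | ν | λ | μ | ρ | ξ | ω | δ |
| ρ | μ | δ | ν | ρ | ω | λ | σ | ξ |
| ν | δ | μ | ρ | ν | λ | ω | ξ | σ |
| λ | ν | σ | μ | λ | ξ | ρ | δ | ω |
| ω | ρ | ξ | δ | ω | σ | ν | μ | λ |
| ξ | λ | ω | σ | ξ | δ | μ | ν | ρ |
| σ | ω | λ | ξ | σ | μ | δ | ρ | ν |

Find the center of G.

An element z is central iff its row equals its column in the table.
For ρ: ρ ⊙ δ = μ ≠ ω = δ ⊙ ρ, so ρ ∉ Z.
Checking each element this way leaves Z(G) = {ν, ξ}.

{ν, ξ}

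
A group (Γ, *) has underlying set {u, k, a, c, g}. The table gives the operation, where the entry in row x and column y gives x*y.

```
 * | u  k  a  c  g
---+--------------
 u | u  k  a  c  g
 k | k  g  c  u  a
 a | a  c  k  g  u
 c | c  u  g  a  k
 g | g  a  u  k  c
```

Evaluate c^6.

c

c^1 = c
c^2 = c*c = a
c^3 = a*c = g
c^4 = g*c = k
c^5 = k*c = u
c^6 = u*c = c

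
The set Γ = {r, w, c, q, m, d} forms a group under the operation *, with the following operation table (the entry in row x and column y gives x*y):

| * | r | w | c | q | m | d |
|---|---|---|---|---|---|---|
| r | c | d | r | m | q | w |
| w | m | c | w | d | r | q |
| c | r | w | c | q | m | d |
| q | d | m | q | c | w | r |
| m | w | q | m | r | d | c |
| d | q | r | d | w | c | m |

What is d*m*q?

d*m = c
c*q = q

q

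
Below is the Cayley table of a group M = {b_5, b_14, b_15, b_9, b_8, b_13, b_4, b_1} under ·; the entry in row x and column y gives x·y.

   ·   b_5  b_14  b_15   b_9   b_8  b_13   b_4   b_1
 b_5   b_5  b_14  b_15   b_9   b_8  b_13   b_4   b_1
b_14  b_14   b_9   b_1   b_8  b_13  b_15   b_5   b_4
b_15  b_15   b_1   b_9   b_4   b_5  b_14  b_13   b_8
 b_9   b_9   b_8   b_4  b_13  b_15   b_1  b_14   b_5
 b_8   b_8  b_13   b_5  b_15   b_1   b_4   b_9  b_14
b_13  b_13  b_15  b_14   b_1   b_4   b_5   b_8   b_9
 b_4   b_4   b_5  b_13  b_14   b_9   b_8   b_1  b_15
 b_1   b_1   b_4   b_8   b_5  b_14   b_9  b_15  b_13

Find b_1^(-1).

First locate the identity: row b_5 matches the header, so b_5 is the identity.
Scan row b_1 for b_5: b_1·b_9 = b_5. Hence b_1^(-1) = b_9.
(Structurally, M here is isomorphic to the cyclic group Z_8.)

b_9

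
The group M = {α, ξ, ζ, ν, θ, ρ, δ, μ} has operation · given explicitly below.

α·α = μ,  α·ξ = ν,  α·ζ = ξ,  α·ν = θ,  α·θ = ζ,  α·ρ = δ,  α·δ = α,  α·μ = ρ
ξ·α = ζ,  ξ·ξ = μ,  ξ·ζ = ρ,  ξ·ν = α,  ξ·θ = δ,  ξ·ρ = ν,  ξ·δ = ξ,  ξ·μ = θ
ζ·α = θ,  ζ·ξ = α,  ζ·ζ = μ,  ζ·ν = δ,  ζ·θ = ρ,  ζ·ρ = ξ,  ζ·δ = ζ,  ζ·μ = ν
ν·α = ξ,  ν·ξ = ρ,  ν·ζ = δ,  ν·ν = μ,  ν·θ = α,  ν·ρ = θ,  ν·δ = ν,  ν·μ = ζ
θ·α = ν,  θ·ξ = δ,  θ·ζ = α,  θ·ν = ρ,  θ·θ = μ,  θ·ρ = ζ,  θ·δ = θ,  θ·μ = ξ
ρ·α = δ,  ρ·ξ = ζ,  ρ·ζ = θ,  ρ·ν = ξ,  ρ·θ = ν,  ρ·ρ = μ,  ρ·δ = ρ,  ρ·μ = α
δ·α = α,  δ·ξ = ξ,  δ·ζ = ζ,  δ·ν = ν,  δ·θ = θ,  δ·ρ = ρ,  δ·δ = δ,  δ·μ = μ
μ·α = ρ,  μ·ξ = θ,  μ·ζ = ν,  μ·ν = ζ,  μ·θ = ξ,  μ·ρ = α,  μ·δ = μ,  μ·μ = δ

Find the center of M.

{δ, μ}

An element z is central iff its row equals its column in the table.
For θ: θ·ν = ρ ≠ α = ν·θ, so θ ∉ Z.
Checking each element this way leaves Z(M) = {δ, μ}.
(Structurally, M here is isomorphic to the quaternion group Q_8.)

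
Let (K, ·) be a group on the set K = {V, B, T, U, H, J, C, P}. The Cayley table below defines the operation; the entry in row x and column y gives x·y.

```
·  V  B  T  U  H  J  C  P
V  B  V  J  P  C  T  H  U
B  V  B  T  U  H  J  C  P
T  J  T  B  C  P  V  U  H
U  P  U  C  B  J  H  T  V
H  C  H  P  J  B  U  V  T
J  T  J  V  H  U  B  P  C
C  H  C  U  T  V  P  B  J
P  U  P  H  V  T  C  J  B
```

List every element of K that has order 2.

{C, H, J, P, T, U, V}

Identity is B. Compute the order of each non-identity element by repeated multiplication:
  V: V → B  (order 2)
  T: T → B  (order 2)
  U: U → B  (order 2)
  H: H → B  (order 2)
  J: J → B  (order 2)
  C: C → B  (order 2)
  P: P → B  (order 2)
Elements of order 2: {C, H, J, P, T, U, V}.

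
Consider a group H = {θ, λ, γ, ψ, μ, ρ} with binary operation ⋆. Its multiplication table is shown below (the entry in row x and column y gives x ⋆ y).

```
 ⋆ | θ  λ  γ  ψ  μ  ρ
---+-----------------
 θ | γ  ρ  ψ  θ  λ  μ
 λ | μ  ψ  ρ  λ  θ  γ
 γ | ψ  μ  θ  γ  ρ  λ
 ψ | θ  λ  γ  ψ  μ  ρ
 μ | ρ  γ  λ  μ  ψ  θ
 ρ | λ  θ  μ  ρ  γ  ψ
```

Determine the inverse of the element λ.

λ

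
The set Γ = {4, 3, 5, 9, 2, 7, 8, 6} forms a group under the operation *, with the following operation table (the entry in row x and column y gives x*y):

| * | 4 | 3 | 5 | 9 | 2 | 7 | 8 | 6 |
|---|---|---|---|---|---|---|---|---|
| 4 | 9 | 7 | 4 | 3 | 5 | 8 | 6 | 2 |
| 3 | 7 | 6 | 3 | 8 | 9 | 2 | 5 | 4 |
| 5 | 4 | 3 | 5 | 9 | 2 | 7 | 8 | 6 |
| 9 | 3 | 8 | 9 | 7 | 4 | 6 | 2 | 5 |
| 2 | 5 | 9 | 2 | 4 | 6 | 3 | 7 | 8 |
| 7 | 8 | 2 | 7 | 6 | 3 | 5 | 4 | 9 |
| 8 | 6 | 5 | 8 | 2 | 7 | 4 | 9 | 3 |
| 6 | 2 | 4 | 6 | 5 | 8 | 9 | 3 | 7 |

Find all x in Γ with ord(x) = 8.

{2, 3, 4, 8}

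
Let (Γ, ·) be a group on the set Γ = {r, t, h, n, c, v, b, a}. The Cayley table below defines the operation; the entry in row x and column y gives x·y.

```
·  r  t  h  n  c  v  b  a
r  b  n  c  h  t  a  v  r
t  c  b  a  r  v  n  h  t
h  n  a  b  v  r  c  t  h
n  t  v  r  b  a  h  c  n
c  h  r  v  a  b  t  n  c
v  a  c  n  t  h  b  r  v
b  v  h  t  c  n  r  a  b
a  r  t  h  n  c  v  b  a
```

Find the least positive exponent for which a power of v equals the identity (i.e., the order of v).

4

The identity element is a (its row matches the header).
v^1 = v
v^2 = v·v = b
v^3 = b·v = r
v^4 = r·v = a
The first power of v equal to the identity is v^4, so ord(v) = 4.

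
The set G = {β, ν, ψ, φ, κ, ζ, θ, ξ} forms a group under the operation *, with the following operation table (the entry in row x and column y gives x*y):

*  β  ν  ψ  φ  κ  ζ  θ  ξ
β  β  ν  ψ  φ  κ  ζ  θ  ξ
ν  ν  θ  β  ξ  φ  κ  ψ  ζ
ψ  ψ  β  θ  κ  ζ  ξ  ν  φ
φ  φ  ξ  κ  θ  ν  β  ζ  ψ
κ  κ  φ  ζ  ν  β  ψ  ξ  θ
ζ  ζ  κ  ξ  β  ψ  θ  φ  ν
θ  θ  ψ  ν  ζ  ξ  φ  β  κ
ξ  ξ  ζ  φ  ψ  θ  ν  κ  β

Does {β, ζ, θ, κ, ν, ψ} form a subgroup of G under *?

No

ψ*ζ = ξ, which is not in {β, ζ, θ, κ, ν, ψ}.
The subset is not closed under *, so it is not a subgroup.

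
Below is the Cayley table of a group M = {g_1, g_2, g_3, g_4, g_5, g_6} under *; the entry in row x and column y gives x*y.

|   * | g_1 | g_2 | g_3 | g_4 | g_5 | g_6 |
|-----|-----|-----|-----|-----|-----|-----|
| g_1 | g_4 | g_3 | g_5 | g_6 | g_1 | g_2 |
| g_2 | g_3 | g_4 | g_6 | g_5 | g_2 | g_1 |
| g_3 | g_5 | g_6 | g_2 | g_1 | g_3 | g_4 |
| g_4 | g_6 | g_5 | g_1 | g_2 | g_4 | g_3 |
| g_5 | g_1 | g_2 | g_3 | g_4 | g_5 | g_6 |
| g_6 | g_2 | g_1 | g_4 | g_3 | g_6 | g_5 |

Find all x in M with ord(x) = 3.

{g_2, g_4}

Identity is g_5. Compute the order of each non-identity element by repeated multiplication:
  g_1: g_1 → g_4 → g_6 → g_2 → g_3 → g_5  (order 6)
  g_2: g_2 → g_4 → g_5  (order 3)
  g_3: g_3 → g_2 → g_6 → g_4 → g_1 → g_5  (order 6)
  g_4: g_4 → g_2 → g_5  (order 3)
  g_6: g_6 → g_5  (order 2)
Elements of order 3: {g_2, g_4}.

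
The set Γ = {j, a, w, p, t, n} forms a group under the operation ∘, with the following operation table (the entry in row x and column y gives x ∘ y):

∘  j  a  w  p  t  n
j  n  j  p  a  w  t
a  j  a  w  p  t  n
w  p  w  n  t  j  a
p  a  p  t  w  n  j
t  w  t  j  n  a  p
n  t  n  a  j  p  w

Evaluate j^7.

j

j^1 = j
j^2 = j ∘ j = n
j^3 = n ∘ j = t
j^4 = t ∘ j = w
j^5 = w ∘ j = p
j^6 = p ∘ j = a
j^7 = a ∘ j = j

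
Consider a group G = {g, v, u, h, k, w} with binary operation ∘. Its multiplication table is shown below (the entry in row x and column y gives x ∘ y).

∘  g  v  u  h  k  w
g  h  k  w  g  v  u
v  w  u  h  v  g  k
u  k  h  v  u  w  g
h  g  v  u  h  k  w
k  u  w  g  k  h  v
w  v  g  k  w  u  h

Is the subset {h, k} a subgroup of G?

Yes

{h, k} contains the identity h.
Checking products: every product of two elements of {h, k} (read from the table) lies in {h, k}, so the set is closed.
In a finite group, a nonempty closed subset is a subgroup. So {h, k} ≤ G.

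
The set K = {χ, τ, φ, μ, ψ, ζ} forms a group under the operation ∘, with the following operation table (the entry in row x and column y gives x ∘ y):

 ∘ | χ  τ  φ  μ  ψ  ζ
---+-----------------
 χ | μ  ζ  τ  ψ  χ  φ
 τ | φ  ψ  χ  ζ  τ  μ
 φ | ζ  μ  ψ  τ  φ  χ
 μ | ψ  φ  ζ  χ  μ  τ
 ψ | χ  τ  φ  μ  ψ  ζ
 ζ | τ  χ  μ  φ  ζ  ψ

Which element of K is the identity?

ψ

The identity e satisfies e ∘ x = x for all x, so its row in the table reproduces the column headers.
Row ψ reads: χ, τ, φ, μ, ψ, ζ — exactly the header order. So ψ is the identity.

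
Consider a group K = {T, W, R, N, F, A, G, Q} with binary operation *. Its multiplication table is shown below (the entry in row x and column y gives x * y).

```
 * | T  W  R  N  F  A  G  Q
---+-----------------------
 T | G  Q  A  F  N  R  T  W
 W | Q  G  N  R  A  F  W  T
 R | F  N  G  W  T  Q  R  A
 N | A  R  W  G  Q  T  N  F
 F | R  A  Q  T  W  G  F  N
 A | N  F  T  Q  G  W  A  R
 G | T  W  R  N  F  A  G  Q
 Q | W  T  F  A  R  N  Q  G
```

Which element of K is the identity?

G

The identity e satisfies e * x = x for all x, so its row in the table reproduces the column headers.
Row G reads: T, W, R, N, F, A, G, Q — exactly the header order. So G is the identity.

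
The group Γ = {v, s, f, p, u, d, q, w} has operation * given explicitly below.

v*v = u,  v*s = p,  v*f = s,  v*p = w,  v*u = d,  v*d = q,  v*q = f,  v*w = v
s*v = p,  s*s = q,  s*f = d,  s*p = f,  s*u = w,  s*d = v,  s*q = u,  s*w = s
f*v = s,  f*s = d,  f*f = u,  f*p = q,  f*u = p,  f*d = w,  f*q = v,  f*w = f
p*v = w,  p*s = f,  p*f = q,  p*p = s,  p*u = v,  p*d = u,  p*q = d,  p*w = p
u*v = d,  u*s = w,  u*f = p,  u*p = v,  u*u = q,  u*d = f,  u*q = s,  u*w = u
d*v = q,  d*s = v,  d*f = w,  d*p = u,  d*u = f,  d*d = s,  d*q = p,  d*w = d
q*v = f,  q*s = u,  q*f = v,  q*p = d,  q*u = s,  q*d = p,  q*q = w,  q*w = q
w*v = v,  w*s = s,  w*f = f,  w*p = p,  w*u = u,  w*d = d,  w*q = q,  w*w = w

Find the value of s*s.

q

Read row s, column s: s*s = q.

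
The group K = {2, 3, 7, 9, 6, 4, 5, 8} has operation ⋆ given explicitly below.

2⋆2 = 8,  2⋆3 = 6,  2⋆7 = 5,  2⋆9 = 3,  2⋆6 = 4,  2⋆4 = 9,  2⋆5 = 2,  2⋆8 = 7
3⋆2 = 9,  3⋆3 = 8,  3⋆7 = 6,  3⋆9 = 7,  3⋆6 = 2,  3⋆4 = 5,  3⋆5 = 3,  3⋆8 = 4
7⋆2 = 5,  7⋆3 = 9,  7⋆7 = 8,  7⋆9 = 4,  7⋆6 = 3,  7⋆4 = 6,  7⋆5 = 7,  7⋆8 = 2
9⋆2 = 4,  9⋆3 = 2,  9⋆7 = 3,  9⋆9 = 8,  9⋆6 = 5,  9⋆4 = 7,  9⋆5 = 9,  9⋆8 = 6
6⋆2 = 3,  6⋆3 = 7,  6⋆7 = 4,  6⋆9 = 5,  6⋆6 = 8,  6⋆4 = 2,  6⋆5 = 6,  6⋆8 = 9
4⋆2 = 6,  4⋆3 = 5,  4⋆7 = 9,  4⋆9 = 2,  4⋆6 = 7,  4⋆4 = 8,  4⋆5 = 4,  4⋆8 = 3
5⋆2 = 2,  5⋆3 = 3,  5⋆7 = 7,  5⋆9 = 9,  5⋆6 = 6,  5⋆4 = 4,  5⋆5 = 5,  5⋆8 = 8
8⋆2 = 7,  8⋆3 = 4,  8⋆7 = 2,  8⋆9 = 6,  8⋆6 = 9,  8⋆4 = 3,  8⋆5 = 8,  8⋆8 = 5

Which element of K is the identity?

5

The identity e satisfies e ⋆ x = x for all x, so its row in the table reproduces the column headers.
Row 5 reads: 2, 3, 7, 9, 6, 4, 5, 8 — exactly the header order. So 5 is the identity.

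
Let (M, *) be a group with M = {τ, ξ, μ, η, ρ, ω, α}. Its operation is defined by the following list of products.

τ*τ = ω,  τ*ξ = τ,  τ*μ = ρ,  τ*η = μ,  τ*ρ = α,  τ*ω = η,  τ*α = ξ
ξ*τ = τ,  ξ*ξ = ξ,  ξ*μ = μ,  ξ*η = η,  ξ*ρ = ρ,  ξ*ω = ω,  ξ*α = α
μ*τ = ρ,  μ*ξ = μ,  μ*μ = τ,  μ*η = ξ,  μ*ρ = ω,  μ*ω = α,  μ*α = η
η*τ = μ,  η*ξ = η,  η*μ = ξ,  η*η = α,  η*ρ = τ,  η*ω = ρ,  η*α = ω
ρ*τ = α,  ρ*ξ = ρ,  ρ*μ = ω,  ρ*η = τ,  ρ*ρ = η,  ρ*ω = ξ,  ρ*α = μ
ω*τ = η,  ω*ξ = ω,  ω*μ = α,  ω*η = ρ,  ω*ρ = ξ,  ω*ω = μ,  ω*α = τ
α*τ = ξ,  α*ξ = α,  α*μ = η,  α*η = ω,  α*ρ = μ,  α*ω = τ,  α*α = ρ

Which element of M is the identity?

The identity e satisfies e * x = x for all x, so its row in the table reproduces the column headers.
Row ξ reads: τ, ξ, μ, η, ρ, ω, α — exactly the header order. So ξ is the identity.

ξ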